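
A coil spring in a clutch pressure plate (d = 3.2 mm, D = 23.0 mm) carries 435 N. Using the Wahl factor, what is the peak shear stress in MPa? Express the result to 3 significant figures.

938 MPa

Spring index C = D/d = 23.0/3.2 = 7.1875
K_W = (4C−1)/(4C−4) + 0.615/C = 27.750/24.750 + 0.0856 = 1.2068
τ₀ = 8FD/(πd³) = 8·435·23.0/(π·3.2³) = 80040/102.94 = 777.51 MPa
τ_max = K·τ₀ = 1.2068 × 777.51 = 938.28 MPa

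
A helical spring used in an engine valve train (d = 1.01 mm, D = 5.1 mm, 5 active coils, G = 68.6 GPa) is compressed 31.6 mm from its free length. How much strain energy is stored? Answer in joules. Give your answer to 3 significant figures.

6.72 J

k = Gd⁴/(8D³N_a) = (68.6×10³)(1.01⁴)/(8·5.1³·5) = 13.454 N/mm
U = ½kδ² = 0.5 × 13.454 × 31.6² = 6717.1 N·mm = 6.7171 J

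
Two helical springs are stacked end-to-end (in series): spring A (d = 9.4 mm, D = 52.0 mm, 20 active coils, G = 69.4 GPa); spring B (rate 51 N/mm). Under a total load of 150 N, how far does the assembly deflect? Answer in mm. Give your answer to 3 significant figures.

k_A = Gd⁴/(8D³N_a) = (69.4×10³)(9.4⁴)/(8·52.0³·20) = 24.085 N/mm
Series: 1/k_eq = 1/24.085 + 1/51 = 0.061128; k_eq = 16.359 N/mm
δ = F/k_eq = 150/16.359 = 9.1692 mm

9.17 mm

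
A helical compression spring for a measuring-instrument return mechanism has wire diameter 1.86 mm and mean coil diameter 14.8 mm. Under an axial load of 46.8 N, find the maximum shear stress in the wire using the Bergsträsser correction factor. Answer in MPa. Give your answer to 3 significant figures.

Spring index C = D/d = 14.8/1.86 = 7.9570
K_B = (4C+2)/(4C−3) = 33.828/28.828 = 1.1734
τ₀ = 8FD/(πd³) = 8·46.8·14.8/(π·1.86³) = 5541.12/20.216 = 274.1 MPa
τ_max = K·τ₀ = 1.1734 × 274.1 = 321.64 MPa

322 MPa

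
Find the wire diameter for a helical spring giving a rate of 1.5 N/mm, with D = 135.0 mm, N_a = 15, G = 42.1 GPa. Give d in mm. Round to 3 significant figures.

10.1 mm

d = (8D³N_a·k / G)^(1/4) = (8·135.0³·15·1.5 / (42.1×10³))^0.25
  = (10519)^0.25 = 10.1274 mm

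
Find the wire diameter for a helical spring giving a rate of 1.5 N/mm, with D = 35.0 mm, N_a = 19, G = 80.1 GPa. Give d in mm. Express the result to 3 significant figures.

d = (8D³N_a·k / G)^(1/4) = (8·35.0³·19·1.5 / (80.1×10³))^0.25
  = (122.04)^0.25 = 3.3237 mm

3.32 mm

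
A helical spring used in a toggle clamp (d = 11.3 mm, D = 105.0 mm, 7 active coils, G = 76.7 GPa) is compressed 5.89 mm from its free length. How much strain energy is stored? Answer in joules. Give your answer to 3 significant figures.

k = Gd⁴/(8D³N_a) = (76.7×10³)(11.3⁴)/(8·105.0³·7) = 19.291 N/mm
U = ½kδ² = 0.5 × 19.291 × 5.89² = 334.62 N·mm = 0.33462 J

0.335 J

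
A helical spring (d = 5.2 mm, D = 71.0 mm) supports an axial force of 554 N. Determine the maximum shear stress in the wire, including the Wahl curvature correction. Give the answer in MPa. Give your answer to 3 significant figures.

787 MPa

Spring index C = D/d = 71.0/5.2 = 13.6538
K_W = (4C−1)/(4C−4) + 0.615/C = 53.615/50.615 + 0.0450 = 1.1043
τ₀ = 8FD/(πd³) = 8·554·71.0/(π·5.2³) = 314672/441.73 = 712.36 MPa
τ_max = K·τ₀ = 1.1043 × 712.36 = 786.67 MPa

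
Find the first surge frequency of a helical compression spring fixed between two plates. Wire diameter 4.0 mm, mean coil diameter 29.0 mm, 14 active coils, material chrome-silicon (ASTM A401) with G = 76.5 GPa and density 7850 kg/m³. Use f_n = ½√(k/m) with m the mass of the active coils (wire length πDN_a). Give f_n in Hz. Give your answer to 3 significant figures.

119 Hz

k = Gd⁴/(8D³N_a) = (76.5×10³)(4.0⁴)/(8·29.0³·14) = 7.1695 N/mm = 7169.5 N/m
Wire length L = πDN_a = π·29.0·14 = 1275.5 mm
m = ρ·(πd²/4)·L = 7850 × 12.566×10⁻⁶ m² × 1.2755 m = 0.12582 kg
f_n = ½√(k/m) = 0.5·√(7169.5/0.12582) = 0.5·√(56982) = 119.35 Hz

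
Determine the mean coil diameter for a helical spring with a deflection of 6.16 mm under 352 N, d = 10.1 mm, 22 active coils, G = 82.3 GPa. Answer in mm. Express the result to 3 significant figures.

44.0 mm

Required rate k = F/δ = 352/6.16 = 57.143 N/mm
D = (Gd⁴/(8N_a·k))^(1/3) = (82.3×10³·10.1⁴/(8·22·57.143))^(1/3)
  = (85155.1)^(1/3) = 43.9950 mm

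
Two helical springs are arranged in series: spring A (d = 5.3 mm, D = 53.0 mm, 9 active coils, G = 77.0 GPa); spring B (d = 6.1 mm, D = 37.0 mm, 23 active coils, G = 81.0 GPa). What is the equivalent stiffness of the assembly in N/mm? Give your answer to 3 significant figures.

k_A = Gd⁴/(8D³N_a) = (77.0×10³)(5.3⁴)/(8·53.0³·9) = 5.6681 N/mm
k_B = Gd⁴/(8D³N_a) = (81.0×10³)(6.1⁴)/(8·37.0³·23) = 12.033 N/mm
Series: 1/k_eq = 1/5.6681 + 1/12.033 = 0.25953; k_eq = 3.8531 N/mm

3.85 N/mm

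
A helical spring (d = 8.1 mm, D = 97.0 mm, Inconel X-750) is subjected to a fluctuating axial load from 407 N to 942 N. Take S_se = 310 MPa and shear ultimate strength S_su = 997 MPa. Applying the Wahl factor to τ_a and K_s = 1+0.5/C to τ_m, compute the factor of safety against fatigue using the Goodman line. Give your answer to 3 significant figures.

C = D/d = 97.0/8.1 = 11.9753; K_W = (4C−1)/(4C−4)+0.615/C = 1.1197; K_s = 1+0.5/C = 1.0418
F_a = (F_max−F_min)/2 = 267.5 N; F_m = (F_max+F_min)/2 = 674.5 N
τ_a = K_W·8F_aD/(πd³) = 1.1197 × 124.33 = 139.21 MPa
τ_m = K_s·8F_mD/(πd³) = 1.0418 × 313.5 = 326.59 MPa
Goodman: 1/n_f = τ_a/S_se + τ_m/S_su = 139.21/310 + 326.59/997 = 0.44907 + 0.32757 = 0.77665
n_f = 1/0.77665 = 1.288

1.29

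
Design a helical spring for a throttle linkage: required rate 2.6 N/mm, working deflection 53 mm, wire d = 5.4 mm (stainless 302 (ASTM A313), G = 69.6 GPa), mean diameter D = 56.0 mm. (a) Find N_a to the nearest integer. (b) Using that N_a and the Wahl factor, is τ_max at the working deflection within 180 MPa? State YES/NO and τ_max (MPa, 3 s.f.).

N_a = Gd⁴/(8D³k) = (69.6×10³)(5.4⁴)/(8·56.0³·2.6) = 16.2 → N_a = 16
Actual rate k = Gd⁴/(8D³·16) = 2.6328 N/mm
Working load F = kδ = 2.6328·53 = 139.54 N
C = 56.0/5.4 = 10.3704; K_W = (4C−1)/(4C−4)+0.615/C = 1.1393
τ_max = K_W·8FD/(πd³) = 1.1393·126.37 = 143.98 MPa
τ_max ≤ 180 MPa → acceptable

(a) 16 coils; (b) YES, τ_max = 144 MPa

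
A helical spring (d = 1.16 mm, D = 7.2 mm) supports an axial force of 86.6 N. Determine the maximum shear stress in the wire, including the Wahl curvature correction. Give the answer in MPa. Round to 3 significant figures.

Spring index C = D/d = 7.2/1.16 = 6.2069
K_W = (4C−1)/(4C−4) + 0.615/C = 23.828/20.828 + 0.0991 = 1.2431
τ₀ = 8FD/(πd³) = 8·86.6·7.2/(π·1.16³) = 4988.16/4.9037 = 1017.2 MPa
τ_max = K·τ₀ = 1.2431 × 1017.2 = 1264.5 MPa

1260 MPa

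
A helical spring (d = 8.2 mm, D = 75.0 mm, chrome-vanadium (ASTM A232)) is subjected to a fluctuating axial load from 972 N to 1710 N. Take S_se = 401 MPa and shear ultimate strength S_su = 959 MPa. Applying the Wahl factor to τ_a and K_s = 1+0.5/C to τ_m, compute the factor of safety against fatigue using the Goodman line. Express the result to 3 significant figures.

1.14

C = D/d = 75.0/8.2 = 9.1463; K_W = (4C−1)/(4C−4)+0.615/C = 1.1593; K_s = 1+0.5/C = 1.0547
F_a = (F_max−F_min)/2 = 369 N; F_m = (F_max+F_min)/2 = 1341 N
τ_a = K_W·8F_aD/(πd³) = 1.1593 × 127.82 = 148.18 MPa
τ_m = K_s·8F_mD/(πd³) = 1.0547 × 464.5 = 489.9 MPa
Goodman: 1/n_f = τ_a/S_se + τ_m/S_su = 148.18/401 + 489.9/959 = 0.36952 + 0.51084 = 0.88036
n_f = 1/0.88036 = 1.136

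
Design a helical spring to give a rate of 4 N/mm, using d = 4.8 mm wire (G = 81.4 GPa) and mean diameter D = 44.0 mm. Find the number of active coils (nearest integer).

16

N_a = Gd⁴/(8D³k) = (81.4×10³ × 4.8⁴)/(8 × 44.0³ × 4)
    = 4.32105e+07 / 2.72589e+06 = 15.85 → 16 coils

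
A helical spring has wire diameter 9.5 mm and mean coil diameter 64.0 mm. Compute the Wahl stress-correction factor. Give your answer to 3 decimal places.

1.222

C = D/d = 64.0/9.5 = 6.7368
K_W = (4C−1)/(4C−4) + 0.615/C = 25.947/22.947 + 0.0913 = 1.2220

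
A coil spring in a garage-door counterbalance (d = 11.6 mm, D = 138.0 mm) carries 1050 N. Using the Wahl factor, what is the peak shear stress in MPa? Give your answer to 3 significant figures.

265 MPa

Spring index C = D/d = 138.0/11.6 = 11.8966
K_W = (4C−1)/(4C−4) + 0.615/C = 46.586/43.586 + 0.0517 = 1.1205
τ₀ = 8FD/(πd³) = 8·1050·138.0/(π·11.6³) = 1.1592e+06/4903.7 = 236.39 MPa
τ_max = K·τ₀ = 1.1205 × 236.39 = 264.88 MPa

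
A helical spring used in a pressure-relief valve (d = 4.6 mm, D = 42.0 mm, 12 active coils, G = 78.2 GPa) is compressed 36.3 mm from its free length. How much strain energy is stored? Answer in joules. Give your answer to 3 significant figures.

k = Gd⁴/(8D³N_a) = (78.2×10³)(4.6⁴)/(8·42.0³·12) = 4.9229 N/mm
U = ½kδ² = 0.5 × 4.9229 × 36.3² = 3243.4 N·mm = 3.2434 J

3.24 J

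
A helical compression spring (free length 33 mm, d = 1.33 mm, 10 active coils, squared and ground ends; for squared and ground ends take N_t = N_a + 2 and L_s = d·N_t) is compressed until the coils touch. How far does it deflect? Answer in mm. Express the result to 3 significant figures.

N_t = 12; L_s = 1.33·12 = 15.96 mm
δ_solid = L₀ − L_s = 33 − 15.96 = 17.04 mm

17.0 mm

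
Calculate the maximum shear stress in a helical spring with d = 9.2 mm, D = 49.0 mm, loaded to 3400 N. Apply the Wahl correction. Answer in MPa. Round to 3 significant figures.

702 MPa

Spring index C = D/d = 49.0/9.2 = 5.3261
K_W = (4C−1)/(4C−4) + 0.615/C = 20.304/17.304 + 0.1155 = 1.2888
τ₀ = 8FD/(πd³) = 8·3400·49.0/(π·9.2³) = 1.3328e+06/2446.3 = 544.82 MPa
τ_max = K·τ₀ = 1.2888 × 544.82 = 702.18 MPa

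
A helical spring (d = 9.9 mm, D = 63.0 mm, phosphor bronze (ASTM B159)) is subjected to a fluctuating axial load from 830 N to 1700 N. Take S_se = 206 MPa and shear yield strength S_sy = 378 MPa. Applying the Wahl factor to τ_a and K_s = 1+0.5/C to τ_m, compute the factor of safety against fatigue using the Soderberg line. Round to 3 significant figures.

0.972

C = D/d = 63.0/9.9 = 6.3636; K_W = (4C−1)/(4C−4)+0.615/C = 1.2365; K_s = 1+0.5/C = 1.0786
F_a = (F_max−F_min)/2 = 435 N; F_m = (F_max+F_min)/2 = 1265 N
τ_a = K_W·8F_aD/(πd³) = 1.2365 × 71.922 = 88.93 MPa
τ_m = K_s·8F_mD/(πd³) = 1.0786 × 209.15 = 225.59 MPa
Soderberg: 1/n_f = τ_a/S_se + τ_m/S_sy = 88.93/206 + 225.59/378 = 0.43170 + 0.59679 = 1.0285
n_f = 1/1.0285 = 0.9723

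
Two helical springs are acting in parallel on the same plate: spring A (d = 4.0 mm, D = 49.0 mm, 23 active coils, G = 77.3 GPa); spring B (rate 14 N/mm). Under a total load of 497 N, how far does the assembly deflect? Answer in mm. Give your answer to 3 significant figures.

k_A = Gd⁴/(8D³N_a) = (77.3×10³)(4.0⁴)/(8·49.0³·23) = 0.91414 N/mm
Parallel: k_eq = 0.91414 + 14 = 14.914 N/mm
δ = F/k_eq = 497/14.914 = 33.324 mm

33.3 mm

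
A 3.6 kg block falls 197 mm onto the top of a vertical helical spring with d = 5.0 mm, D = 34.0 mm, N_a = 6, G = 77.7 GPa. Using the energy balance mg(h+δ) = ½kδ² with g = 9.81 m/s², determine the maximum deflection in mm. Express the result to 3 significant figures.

k = Gd⁴/(8D³N_a) = (77.7×10³)(5.0⁴)/(8·34.0³·6) = 25.741 N/mm
W = mg = 3.6 × 9.81 = 35.316 N
½kδ² − Wδ − Wh = 0 → δ = (W + √(W² + 2kWh))/k
δ = (35.316 + √(1247.2 + 358171))/25.741 = (35.316 + 599.52)/25.741 = 24.662 mm

24.7 mm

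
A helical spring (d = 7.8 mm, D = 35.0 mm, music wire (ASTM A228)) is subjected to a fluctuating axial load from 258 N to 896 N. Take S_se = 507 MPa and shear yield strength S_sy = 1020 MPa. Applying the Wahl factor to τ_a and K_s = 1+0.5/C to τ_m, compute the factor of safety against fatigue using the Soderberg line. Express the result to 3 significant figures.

C = D/d = 35.0/7.8 = 4.4872; K_W = (4C−1)/(4C−4)+0.615/C = 1.3521; K_s = 1+0.5/C = 1.1114
F_a = (F_max−F_min)/2 = 319 N; F_m = (F_max+F_min)/2 = 577 N
τ_a = K_W·8F_aD/(πd³) = 1.3521 × 59.912 = 81.009 MPa
τ_m = K_s·8F_mD/(πd³) = 1.1114 × 108.37 = 120.44 MPa
Soderberg: 1/n_f = τ_a/S_se + τ_m/S_sy = 81.009/507 + 120.44/1020 = 0.15978 + 0.11808 = 0.27786
n_f = 1/0.27786 = 3.599

3.60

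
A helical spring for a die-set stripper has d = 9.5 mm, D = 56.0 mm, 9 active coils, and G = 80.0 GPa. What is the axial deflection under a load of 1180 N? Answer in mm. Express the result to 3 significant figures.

k = Gd⁴/(8D³N_a) = (80.0×10³)(9.5⁴)/(8·56.0³·9) = 51.533 N/mm
δ = F/k = 1180 / 51.533 = 22.898 mm

22.9 mm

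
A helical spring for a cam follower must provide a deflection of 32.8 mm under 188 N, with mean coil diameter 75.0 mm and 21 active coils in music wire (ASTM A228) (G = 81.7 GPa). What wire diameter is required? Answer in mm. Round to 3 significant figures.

Required rate k = F/δ = 188/32.8 = 5.7317 N/mm
d = (8D³N_a·k / G)^(1/4) = (8·75.0³·21·5.7317 / (81.7×10³))^0.25
  = (4972.3)^0.25 = 8.3973 mm

8.40 mm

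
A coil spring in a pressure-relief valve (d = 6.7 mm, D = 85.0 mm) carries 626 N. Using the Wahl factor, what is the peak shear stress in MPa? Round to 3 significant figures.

501 MPa

Spring index C = D/d = 85.0/6.7 = 12.6866
K_W = (4C−1)/(4C−4) + 0.615/C = 49.746/46.746 + 0.0485 = 1.1127
τ₀ = 8FD/(πd³) = 8·626·85.0/(π·6.7³) = 425680/944.87 = 450.51 MPa
τ_max = K·τ₀ = 1.1127 × 450.51 = 501.27 MPa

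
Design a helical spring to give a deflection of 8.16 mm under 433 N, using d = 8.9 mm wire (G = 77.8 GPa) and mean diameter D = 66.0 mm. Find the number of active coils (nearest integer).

4

Required rate k = F/δ = 433/8.16 = 53.064 N/mm
N_a = Gd⁴/(8D³k) = (77.8×10³ × 8.9⁴)/(8 × 66.0³ × 53.064)
    = 4.88135e+08 / 1.22045e+08 = 4 → 4 coils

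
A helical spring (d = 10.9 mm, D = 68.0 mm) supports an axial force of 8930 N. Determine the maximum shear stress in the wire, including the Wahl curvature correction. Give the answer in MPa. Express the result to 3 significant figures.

Spring index C = D/d = 68.0/10.9 = 6.2385
K_W = (4C−1)/(4C−4) + 0.615/C = 23.954/20.954 + 0.0986 = 1.2418
τ₀ = 8FD/(πd³) = 8·8930·68.0/(π·10.9³) = 4.85792e+06/4068.5 = 1194 MPa
τ_max = K·τ₀ = 1.2418 × 1194 = 1482.7 MPa

1480 MPa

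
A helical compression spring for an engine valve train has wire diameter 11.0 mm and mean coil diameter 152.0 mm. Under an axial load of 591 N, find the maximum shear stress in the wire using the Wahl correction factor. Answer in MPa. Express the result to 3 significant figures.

Spring index C = D/d = 152.0/11.0 = 13.8182
K_W = (4C−1)/(4C−4) + 0.615/C = 54.273/51.273 + 0.0445 = 1.1030
τ₀ = 8FD/(πd³) = 8·591·152.0/(π·11.0³) = 718656/4181.5 = 171.87 MPa
τ_max = K·τ₀ = 1.1030 × 171.87 = 189.57 MPa

190 MPa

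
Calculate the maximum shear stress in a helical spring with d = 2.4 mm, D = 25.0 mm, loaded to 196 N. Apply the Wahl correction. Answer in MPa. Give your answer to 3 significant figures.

1030 MPa

Spring index C = D/d = 25.0/2.4 = 10.4167
K_W = (4C−1)/(4C−4) + 0.615/C = 40.667/37.667 + 0.0590 = 1.1387
τ₀ = 8FD/(πd³) = 8·196·25.0/(π·2.4³) = 39200/43.429 = 902.61 MPa
τ_max = K·τ₀ = 1.1387 × 902.61 = 1027.8 MPa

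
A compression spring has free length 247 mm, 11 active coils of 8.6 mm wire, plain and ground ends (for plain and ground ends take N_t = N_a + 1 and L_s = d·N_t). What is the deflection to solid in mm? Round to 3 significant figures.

144 mm

N_t = 12; L_s = 8.6·12 = 103.2 mm
δ_solid = L₀ − L_s = 247 − 103.2 = 143.8 mm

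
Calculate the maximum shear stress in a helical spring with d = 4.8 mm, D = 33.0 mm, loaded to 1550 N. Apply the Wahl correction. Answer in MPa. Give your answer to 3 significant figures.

1430 MPa

Spring index C = D/d = 33.0/4.8 = 6.8750
K_W = (4C−1)/(4C−4) + 0.615/C = 26.500/23.500 + 0.0895 = 1.2171
τ₀ = 8FD/(πd³) = 8·1550·33.0/(π·4.8³) = 409200/347.44 = 1177.8 MPa
τ_max = K·τ₀ = 1.2171 × 1177.8 = 1433.5 MPa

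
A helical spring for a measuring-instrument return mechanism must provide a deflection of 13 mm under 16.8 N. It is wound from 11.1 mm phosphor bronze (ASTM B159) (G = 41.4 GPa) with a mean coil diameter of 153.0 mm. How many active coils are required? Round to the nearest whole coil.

Required rate k = F/δ = 16.8/13 = 1.2923 N/mm
N_a = Gd⁴/(8D³k) = (41.4×10³ × 11.1⁴)/(8 × 153.0³ × 1.2923)
    = 6.28481e+08 / 3.7028e+07 = 16.97 → 17 coils

17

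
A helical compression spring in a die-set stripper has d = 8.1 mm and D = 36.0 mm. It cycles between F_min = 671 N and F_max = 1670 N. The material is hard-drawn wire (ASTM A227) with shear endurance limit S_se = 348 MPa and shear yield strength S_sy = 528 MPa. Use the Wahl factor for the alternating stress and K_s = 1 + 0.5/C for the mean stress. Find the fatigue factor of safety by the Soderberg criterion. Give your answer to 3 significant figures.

1.31

C = D/d = 36.0/8.1 = 4.4444; K_W = (4C−1)/(4C−4)+0.615/C = 1.3561; K_s = 1+0.5/C = 1.1125
F_a = (F_max−F_min)/2 = 499.5 N; F_m = (F_max+F_min)/2 = 1170.5 N
τ_a = K_W·8F_aD/(πd³) = 1.3561 × 86.163 = 116.85 MPa
τ_m = K_s·8F_mD/(πd³) = 1.1125 × 201.91 = 224.63 MPa
Soderberg: 1/n_f = τ_a/S_se + τ_m/S_sy = 116.85/348 + 224.63/528 = 0.33577 + 0.42543 = 0.7612
n_f = 1/0.7612 = 1.314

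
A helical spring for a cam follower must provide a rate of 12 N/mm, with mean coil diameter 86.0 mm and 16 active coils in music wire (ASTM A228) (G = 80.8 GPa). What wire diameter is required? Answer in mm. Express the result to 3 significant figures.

10.5 mm

d = (8D³N_a·k / G)^(1/4) = (8·86.0³·16·12 / (80.8×10³))^0.25
  = (12091)^0.25 = 10.4862 mm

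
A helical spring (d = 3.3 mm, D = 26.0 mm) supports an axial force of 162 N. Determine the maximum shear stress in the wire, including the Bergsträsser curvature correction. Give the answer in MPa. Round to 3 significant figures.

Spring index C = D/d = 26.0/3.3 = 7.8788
K_B = (4C+2)/(4C−3) = 33.515/28.515 = 1.1753
τ₀ = 8FD/(πd³) = 8·162·26.0/(π·3.3³) = 33696/112.9 = 298.46 MPa
τ_max = K·τ₀ = 1.1753 × 298.46 = 350.79 MPa

351 MPa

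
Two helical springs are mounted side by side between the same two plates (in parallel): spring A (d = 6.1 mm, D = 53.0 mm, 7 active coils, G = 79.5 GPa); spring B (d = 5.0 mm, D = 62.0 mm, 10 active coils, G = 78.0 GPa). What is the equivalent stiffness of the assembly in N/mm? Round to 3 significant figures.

k_A = Gd⁴/(8D³N_a) = (79.5×10³)(6.1⁴)/(8·53.0³·7) = 13.203 N/mm
k_B = Gd⁴/(8D³N_a) = (78.0×10³)(5.0⁴)/(8·62.0³·10) = 2.5569 N/mm
Parallel: k_eq = 13.203 + 2.5569 = 15.76 N/mm

15.8 N/mm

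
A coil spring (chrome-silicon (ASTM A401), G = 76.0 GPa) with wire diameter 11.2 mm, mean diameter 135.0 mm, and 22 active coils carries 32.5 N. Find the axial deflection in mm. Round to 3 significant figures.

11.8 mm

k = Gd⁴/(8D³N_a) = (76.0×10³)(11.2⁴)/(8·135.0³·22) = 2.7617 N/mm
δ = F/k = 32.5 / 2.7617 = 11.768 mm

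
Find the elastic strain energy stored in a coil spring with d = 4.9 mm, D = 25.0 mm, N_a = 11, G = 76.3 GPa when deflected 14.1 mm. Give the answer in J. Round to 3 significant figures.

k = Gd⁴/(8D³N_a) = (76.3×10³)(4.9⁴)/(8·25.0³·11) = 31.989 N/mm
U = ½kδ² = 0.5 × 31.989 × 14.1² = 3179.9 N·mm = 3.1799 J

3.18 J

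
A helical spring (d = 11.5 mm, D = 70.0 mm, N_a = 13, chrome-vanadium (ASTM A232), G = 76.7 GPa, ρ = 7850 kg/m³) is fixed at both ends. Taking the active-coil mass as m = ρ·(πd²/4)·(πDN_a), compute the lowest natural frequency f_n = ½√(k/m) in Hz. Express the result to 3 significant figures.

63.5 Hz

k = Gd⁴/(8D³N_a) = (76.7×10³)(11.5⁴)/(8·70.0³·13) = 37.606 N/mm = 37606 N/m
Wire length L = πDN_a = π·70.0·13 = 2858.8 mm
m = ρ·(πd²/4)·L = 7850 × 103.87×10⁻⁶ m² × 2.8588 m = 2.331 kg
f_n = ½√(k/m) = 0.5·√(37606/2.331) = 0.5·√(16133) = 63.508 Hz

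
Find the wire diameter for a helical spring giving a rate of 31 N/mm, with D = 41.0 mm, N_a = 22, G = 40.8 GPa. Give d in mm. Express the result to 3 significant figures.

9.80 mm

d = (8D³N_a·k / G)^(1/4) = (8·41.0³·22·31 / (40.8×10³))^0.25
  = (9216.5)^0.25 = 9.7981 mm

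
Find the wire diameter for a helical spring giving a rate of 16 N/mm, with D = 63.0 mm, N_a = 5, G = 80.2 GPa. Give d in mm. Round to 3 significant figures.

6.68 mm

d = (8D³N_a·k / G)^(1/4) = (8·63.0³·5·16 / (80.2×10³))^0.25
  = (1995.4)^0.25 = 6.6835 mm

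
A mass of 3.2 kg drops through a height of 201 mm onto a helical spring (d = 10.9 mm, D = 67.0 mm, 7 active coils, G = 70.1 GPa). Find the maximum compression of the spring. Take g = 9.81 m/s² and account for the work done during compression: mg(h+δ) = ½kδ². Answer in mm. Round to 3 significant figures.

15.2 mm

k = Gd⁴/(8D³N_a) = (70.1×10³)(10.9⁴)/(8·67.0³·7) = 58.751 N/mm
W = mg = 3.2 × 9.81 = 31.392 N
½kδ² − Wδ − Wh = 0 → δ = (W + √(W² + 2kWh))/k
δ = (31.392 + √(985.46 + 741407))/58.751 = (31.392 + 861.62)/58.751 = 15.2 mm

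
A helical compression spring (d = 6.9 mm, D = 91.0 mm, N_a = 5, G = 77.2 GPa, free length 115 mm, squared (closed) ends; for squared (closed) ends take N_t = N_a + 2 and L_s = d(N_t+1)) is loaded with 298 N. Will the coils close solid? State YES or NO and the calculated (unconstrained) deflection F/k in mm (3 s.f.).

k = Gd⁴/(8D³N_a) = (77.2×10³)(6.9⁴)/(8·91.0³·5) = 5.8054 N/mm
N_t = 7; L_s = 6.9·8 = 55.2 mm; δ_solid = L₀ − L_s = 115 − 55.2 = 59.8 mm
δ = F/k = 298/5.8054 = 51.332 mm
δ < δ_solid → spring does not go solid

NO, δ = 51.3 mm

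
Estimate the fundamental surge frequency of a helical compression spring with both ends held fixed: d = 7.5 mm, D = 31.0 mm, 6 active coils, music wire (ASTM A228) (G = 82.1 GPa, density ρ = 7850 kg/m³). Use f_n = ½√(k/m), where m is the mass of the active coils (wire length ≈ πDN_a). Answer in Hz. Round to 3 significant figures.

473 Hz

k = Gd⁴/(8D³N_a) = (82.1×10³)(7.5⁴)/(8·31.0³·6) = 181.66 N/mm = 1.8166e+05 N/m
Wire length L = πDN_a = π·31.0·6 = 584.34 mm
m = ρ·(πd²/4)·L = 7850 × 44.179×10⁻⁶ m² × 0.58434 m = 0.20265 kg
f_n = ½√(k/m) = 0.5·√(1.8166e+05/0.20265) = 0.5·√(8.9643e+05) = 473.4 Hz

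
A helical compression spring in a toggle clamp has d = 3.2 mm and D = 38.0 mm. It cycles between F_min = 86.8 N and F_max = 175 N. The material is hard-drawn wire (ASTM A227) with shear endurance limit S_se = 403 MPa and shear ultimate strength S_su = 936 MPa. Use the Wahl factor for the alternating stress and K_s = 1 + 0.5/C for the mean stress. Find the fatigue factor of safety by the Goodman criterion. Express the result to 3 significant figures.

1.26

C = D/d = 38.0/3.2 = 11.8750; K_W = (4C−1)/(4C−4)+0.615/C = 1.1208; K_s = 1+0.5/C = 1.0421
F_a = (F_max−F_min)/2 = 44.1 N; F_m = (F_max+F_min)/2 = 130.9 N
τ_a = K_W·8F_aD/(πd³) = 1.1208 × 130.23 = 145.96 MPa
τ_m = K_s·8F_mD/(πd³) = 1.0421 × 386.56 = 402.83 MPa
Goodman: 1/n_f = τ_a/S_se + τ_m/S_su = 145.96/403 + 402.83/936 = 0.36217 + 0.43038 = 0.79255
n_f = 1/0.79255 = 1.262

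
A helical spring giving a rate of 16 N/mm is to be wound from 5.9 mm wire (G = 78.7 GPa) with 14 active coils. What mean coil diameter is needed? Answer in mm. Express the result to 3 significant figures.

37.6 mm

D = (Gd⁴/(8N_a·k))^(1/3) = (78.7×10³·5.9⁴/(8·14·16))^(1/3)
  = (53216.3)^(1/3) = 37.6139 mm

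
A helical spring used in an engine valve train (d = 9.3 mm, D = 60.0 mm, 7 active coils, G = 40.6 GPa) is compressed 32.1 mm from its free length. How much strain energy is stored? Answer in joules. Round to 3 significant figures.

12.9 J

k = Gd⁴/(8D³N_a) = (40.6×10³)(9.3⁴)/(8·60.0³·7) = 25.108 N/mm
U = ½kδ² = 0.5 × 25.108 × 32.1² = 12936 N·mm = 12.936 J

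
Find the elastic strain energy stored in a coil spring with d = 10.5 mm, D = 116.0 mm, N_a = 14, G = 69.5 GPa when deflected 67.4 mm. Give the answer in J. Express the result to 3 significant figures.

11.0 J

k = Gd⁴/(8D³N_a) = (69.5×10³)(10.5⁴)/(8·116.0³·14) = 4.8323 N/mm
U = ½kδ² = 0.5 × 4.8323 × 67.4² = 10976 N·mm = 10.976 J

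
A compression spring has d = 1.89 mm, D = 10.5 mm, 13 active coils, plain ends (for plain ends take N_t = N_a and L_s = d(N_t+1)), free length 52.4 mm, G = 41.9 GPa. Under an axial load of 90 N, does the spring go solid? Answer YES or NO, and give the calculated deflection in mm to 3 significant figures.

k = Gd⁴/(8D³N_a) = (41.9×10³)(1.89⁴)/(8·10.5³·13) = 4.4408 N/mm
N_t = 13; L_s = 1.89·14 = 26.46 mm; δ_solid = L₀ − L_s = 52.4 − 26.46 = 25.94 mm
δ = F/k = 90/4.4408 = 20.267 mm
δ < δ_solid → spring does not go solid

NO, δ = 20.3 mm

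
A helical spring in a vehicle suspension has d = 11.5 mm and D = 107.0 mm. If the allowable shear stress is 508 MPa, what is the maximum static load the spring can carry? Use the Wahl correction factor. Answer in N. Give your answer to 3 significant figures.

2450 N

C = D/d = 107.0/11.5 = 9.3043
K_W = (4C−1)/(4C−4) + 0.615/C = 36.217/33.217 + 0.0661 = 1.1564
τ_max = K·8FD/(πd³) → F_max = τ_allow·πd³/(8DK)
F_max = 508·π·11.5³/(8·107.0·1.1564) = 2.4272e+06/989.89 = 2452 N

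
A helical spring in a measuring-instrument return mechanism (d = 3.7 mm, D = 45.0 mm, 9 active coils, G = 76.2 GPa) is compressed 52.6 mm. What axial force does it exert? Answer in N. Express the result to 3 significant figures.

114 N

k = Gd⁴/(8D³N_a) = (76.2×10³)(3.7⁴)/(8·45.0³·9) = 2.1767 N/mm
F = k·δ = 2.1767 × 52.6 = 114.49 N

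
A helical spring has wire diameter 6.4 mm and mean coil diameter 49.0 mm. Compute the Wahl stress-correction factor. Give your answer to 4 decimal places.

1.1930

C = D/d = 49.0/6.4 = 7.6562
K_W = (4C−1)/(4C−4) + 0.615/C = 29.625/26.625 + 0.0803 = 1.1930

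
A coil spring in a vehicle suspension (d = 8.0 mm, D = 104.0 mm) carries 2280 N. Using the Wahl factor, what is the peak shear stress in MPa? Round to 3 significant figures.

Spring index C = D/d = 104.0/8.0 = 13.0000
K_W = (4C−1)/(4C−4) + 0.615/C = 51.000/48.000 + 0.0473 = 1.1098
τ₀ = 8FD/(πd³) = 8·2280·104.0/(π·8.0³) = 1.89696e+06/1608.5 = 1179.3 MPa
τ_max = K·τ₀ = 1.1098 × 1179.3 = 1308.8 MPa

1310 MPa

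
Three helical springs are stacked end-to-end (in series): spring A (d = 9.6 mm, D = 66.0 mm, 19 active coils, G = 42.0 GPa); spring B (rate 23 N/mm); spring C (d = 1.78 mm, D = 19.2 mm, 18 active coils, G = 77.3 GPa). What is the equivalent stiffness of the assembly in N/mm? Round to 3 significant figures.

0.676 N/mm

k_A = Gd⁴/(8D³N_a) = (42.0×10³)(9.6⁴)/(8·66.0³·19) = 8.1632 N/mm
k_C = Gd⁴/(8D³N_a) = (77.3×10³)(1.78⁴)/(8·19.2³·18) = 0.76137 N/mm
Series: 1/k_eq = 1/8.1632 + 1/23 + 1/0.76137 = 1.4794; k_eq = 0.67595 N/mm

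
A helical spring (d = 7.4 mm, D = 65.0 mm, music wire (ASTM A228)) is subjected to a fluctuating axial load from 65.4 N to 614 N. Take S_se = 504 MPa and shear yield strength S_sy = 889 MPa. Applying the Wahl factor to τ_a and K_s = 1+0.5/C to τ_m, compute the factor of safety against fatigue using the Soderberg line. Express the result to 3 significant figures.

2.36

C = D/d = 65.0/7.4 = 8.7838; K_W = (4C−1)/(4C−4)+0.615/C = 1.1664; K_s = 1+0.5/C = 1.0569
F_a = (F_max−F_min)/2 = 274.3 N; F_m = (F_max+F_min)/2 = 339.7 N
τ_a = K_W·8F_aD/(πd³) = 1.1664 × 112.04 = 130.68 MPa
τ_m = K_s·8F_mD/(πd³) = 1.0569 × 138.76 = 146.66 MPa
Soderberg: 1/n_f = τ_a/S_se + τ_m/S_sy = 130.68/504 + 146.66/889 = 0.25929 + 0.16497 = 0.42426
n_f = 1/0.42426 = 2.357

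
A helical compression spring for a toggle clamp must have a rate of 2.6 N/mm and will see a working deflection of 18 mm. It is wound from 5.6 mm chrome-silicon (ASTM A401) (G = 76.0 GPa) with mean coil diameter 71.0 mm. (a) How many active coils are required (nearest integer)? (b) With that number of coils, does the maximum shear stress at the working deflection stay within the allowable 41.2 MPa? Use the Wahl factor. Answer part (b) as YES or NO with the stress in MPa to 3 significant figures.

N_a = Gd⁴/(8D³k) = (76.0×10³)(5.6⁴)/(8·71.0³·2.6) = 10.04 → N_a = 10
Actual rate k = Gd⁴/(8D³·10) = 2.6104 N/mm
Working load F = kδ = 2.6104·18 = 46.987 N
C = 71.0/5.6 = 12.6786; K_W = (4C−1)/(4C−4)+0.615/C = 1.1127
τ_max = K_W·8FD/(πd³) = 1.1127·48.374 = 53.827 MPa
τ_max > 41.2 MPa → exceeds allowable

(a) 10 coils; (b) NO, τ_max = 53.8 MPa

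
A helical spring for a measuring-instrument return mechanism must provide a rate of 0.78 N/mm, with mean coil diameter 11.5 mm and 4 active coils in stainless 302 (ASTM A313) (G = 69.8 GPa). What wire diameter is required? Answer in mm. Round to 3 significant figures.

d = (8D³N_a·k / G)^(1/4) = (8·11.5³·4·0.78 / (69.8×10³))^0.25
  = (0.54385)^0.25 = 0.8588 mm

0.859 mm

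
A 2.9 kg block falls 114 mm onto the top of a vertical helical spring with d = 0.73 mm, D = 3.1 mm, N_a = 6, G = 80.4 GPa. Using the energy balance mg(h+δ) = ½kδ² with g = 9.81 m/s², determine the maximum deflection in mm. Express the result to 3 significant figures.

22.0 mm

k = Gd⁴/(8D³N_a) = (80.4×10³)(0.73⁴)/(8·3.1³·6) = 15.967 N/mm
W = mg = 2.9 × 9.81 = 28.449 N
½kδ² − Wδ − Wh = 0 → δ = (W + √(W² + 2kWh))/k
δ = (28.449 + √(809.35 + 103567))/15.967 = (28.449 + 323.07)/15.967 = 22.016 mm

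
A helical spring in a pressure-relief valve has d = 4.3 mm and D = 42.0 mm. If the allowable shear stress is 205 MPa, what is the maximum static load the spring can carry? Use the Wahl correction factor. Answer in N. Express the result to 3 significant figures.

C = D/d = 42.0/4.3 = 9.7674
K_W = (4C−1)/(4C−4) + 0.615/C = 38.070/35.070 + 0.0630 = 1.1485
τ_max = K·8FD/(πd³) → F_max = τ_allow·πd³/(8DK)
F_max = 205·π·4.3³/(8·42.0·1.1485) = 51205/385.9 = 132.69 N

133 N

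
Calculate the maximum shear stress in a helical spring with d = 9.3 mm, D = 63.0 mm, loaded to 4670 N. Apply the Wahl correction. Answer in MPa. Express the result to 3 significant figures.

1140 MPa

Spring index C = D/d = 63.0/9.3 = 6.7742
K_W = (4C−1)/(4C−4) + 0.615/C = 26.097/23.097 + 0.0908 = 1.2207
τ₀ = 8FD/(πd³) = 8·4670·63.0/(π·9.3³) = 2.35368e+06/2527 = 931.43 MPa
τ_max = K·τ₀ = 1.2207 × 931.43 = 1137 MPa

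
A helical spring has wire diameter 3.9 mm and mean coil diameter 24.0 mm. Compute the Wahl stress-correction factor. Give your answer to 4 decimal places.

C = D/d = 24.0/3.9 = 6.1538
K_W = (4C−1)/(4C−4) + 0.615/C = 23.615/20.615 + 0.0999 = 1.2455

1.2455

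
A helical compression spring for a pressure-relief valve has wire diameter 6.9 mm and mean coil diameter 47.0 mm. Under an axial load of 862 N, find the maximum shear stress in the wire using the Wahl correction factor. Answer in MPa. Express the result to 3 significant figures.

Spring index C = D/d = 47.0/6.9 = 6.8116
K_W = (4C−1)/(4C−4) + 0.615/C = 26.246/23.246 + 0.0903 = 1.2193
τ₀ = 8FD/(πd³) = 8·862·47.0/(π·6.9³) = 324112/1032 = 314.05 MPa
τ_max = K·τ₀ = 1.2193 × 314.05 = 382.93 MPa

383 MPa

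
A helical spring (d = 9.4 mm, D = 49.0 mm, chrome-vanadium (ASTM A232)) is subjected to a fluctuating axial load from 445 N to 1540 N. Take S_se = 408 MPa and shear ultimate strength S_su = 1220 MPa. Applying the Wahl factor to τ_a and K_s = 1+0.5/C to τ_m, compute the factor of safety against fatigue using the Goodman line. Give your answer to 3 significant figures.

2.53

C = D/d = 49.0/9.4 = 5.2128; K_W = (4C−1)/(4C−4)+0.615/C = 1.2960; K_s = 1+0.5/C = 1.0959
F_a = (F_max−F_min)/2 = 547.5 N; F_m = (F_max+F_min)/2 = 992.5 N
τ_a = K_W·8F_aD/(πd³) = 1.2960 × 82.25 = 106.6 MPa
τ_m = K_s·8F_mD/(πd³) = 1.0959 × 149.1 = 163.4 MPa
Goodman: 1/n_f = τ_a/S_se + τ_m/S_su = 106.6/408 + 163.4/1220 = 0.26127 + 0.13394 = 0.3952
n_f = 1/0.3952 = 2.53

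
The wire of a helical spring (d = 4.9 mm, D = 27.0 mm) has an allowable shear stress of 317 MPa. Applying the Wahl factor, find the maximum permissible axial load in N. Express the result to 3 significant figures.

C = D/d = 27.0/4.9 = 5.5102
K_W = (4C−1)/(4C−4) + 0.615/C = 21.041/18.041 + 0.1116 = 1.2779
τ_max = K·8FD/(πd³) → F_max = τ_allow·πd³/(8DK)
F_max = 317·π·4.9³/(8·27.0·1.2779) = 1.1716e+05/276.03 = 424.47 N

424 N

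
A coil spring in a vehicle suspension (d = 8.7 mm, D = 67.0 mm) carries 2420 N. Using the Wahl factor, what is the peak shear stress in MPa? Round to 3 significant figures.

Spring index C = D/d = 67.0/8.7 = 7.7011
K_W = (4C−1)/(4C−4) + 0.615/C = 29.805/26.805 + 0.0799 = 1.1918
τ₀ = 8FD/(πd³) = 8·2420·67.0/(π·8.7³) = 1.29712e+06/2068.7 = 627.01 MPa
τ_max = K·τ₀ = 1.1918 × 627.01 = 747.25 MPa

747 MPa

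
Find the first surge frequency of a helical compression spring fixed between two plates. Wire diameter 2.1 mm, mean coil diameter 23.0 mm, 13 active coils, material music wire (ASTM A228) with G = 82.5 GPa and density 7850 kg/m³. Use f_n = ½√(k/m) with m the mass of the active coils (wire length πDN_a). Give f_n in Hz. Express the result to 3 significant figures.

k = Gd⁴/(8D³N_a) = (82.5×10³)(2.1⁴)/(8·23.0³·13) = 1.268 N/mm = 1268 N/m
Wire length L = πDN_a = π·23.0·13 = 939.34 mm
m = ρ·(πd²/4)·L = 7850 × 3.4636×10⁻⁶ m² × 0.93934 m = 0.02554 kg
f_n = ½√(k/m) = 0.5·√(1268/0.02554) = 0.5·√(49647) = 111.41 Hz

111 Hz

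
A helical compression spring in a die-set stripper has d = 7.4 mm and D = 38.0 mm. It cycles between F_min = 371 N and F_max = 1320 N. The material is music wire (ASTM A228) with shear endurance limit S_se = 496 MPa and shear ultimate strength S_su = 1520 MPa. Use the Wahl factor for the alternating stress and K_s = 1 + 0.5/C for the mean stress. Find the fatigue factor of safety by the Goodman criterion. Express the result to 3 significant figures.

C = D/d = 38.0/7.4 = 5.1351; K_W = (4C−1)/(4C−4)+0.615/C = 1.3011; K_s = 1+0.5/C = 1.0974
F_a = (F_max−F_min)/2 = 474.5 N; F_m = (F_max+F_min)/2 = 845.5 N
τ_a = K_W·8F_aD/(πd³) = 1.3011 × 113.31 = 147.43 MPa
τ_m = K_s·8F_mD/(πd³) = 1.0974 × 201.9 = 221.56 MPa
Goodman: 1/n_f = τ_a/S_se + τ_m/S_su = 147.43/496 + 221.56/1520 = 0.29724 + 0.14576 = 0.443
n_f = 1/0.443 = 2.257

2.26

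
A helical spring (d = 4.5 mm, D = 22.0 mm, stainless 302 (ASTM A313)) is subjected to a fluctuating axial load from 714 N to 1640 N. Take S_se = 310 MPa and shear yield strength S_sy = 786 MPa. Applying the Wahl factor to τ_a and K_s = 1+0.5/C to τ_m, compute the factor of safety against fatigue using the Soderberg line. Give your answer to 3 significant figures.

0.449

C = D/d = 22.0/4.5 = 4.8889; K_W = (4C−1)/(4C−4)+0.615/C = 1.3187; K_s = 1+0.5/C = 1.1023
F_a = (F_max−F_min)/2 = 463 N; F_m = (F_max+F_min)/2 = 1177 N
τ_a = K_W·8F_aD/(πd³) = 1.3187 × 284.65 = 375.35 MPa
τ_m = K_s·8F_mD/(πd³) = 1.1023 × 723.61 = 797.61 MPa
Soderberg: 1/n_f = τ_a/S_se + τ_m/S_sy = 375.35/310 + 797.61/786 = 1.21081 + 1.01477 = 2.2256
n_f = 1/2.2256 = 0.4493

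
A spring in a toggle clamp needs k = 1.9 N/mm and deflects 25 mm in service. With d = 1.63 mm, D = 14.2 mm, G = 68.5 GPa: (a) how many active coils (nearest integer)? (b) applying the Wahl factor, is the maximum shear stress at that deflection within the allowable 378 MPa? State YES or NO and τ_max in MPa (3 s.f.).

(a) 11 coils; (b) NO, τ_max = 468 MPa

N_a = Gd⁴/(8D³k) = (68.5×10³)(1.63⁴)/(8·14.2³·1.9) = 11.11 → N_a = 11
Actual rate k = Gd⁴/(8D³·11) = 1.9191 N/mm
Working load F = kδ = 1.9191·25 = 47.977 N
C = 14.2/1.63 = 8.7117; K_W = (4C−1)/(4C−4)+0.615/C = 1.1679
τ_max = K_W·8FD/(πd³) = 1.1679·400.59 = 467.83 MPa
τ_max > 378 MPa → exceeds allowable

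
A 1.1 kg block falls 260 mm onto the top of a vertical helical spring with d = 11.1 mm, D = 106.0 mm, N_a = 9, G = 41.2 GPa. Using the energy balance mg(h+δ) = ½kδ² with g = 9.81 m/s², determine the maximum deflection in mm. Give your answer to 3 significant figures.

k = Gd⁴/(8D³N_a) = (41.2×10³)(11.1⁴)/(8·106.0³·9) = 7.2936 N/mm
W = mg = 1.1 × 9.81 = 10.791 N
½kδ² − Wδ − Wh = 0 → δ = (W + √(W² + 2kWh))/k
δ = (10.791 + √(116.45 + 40926.4))/7.2936 = (10.791 + 202.59)/7.2936 = 29.256 mm

29.3 mm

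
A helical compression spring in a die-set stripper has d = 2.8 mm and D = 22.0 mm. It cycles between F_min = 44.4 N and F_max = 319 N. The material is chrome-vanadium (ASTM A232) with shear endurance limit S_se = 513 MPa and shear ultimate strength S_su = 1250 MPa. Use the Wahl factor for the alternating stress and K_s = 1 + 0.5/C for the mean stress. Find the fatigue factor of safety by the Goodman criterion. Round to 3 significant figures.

0.829

C = D/d = 22.0/2.8 = 7.8571; K_W = (4C−1)/(4C−4)+0.615/C = 1.1876; K_s = 1+0.5/C = 1.0636
F_a = (F_max−F_min)/2 = 137.3 N; F_m = (F_max+F_min)/2 = 181.7 N
τ_a = K_W·8F_aD/(πd³) = 1.1876 × 350.4 = 416.15 MPa
τ_m = K_s·8F_mD/(πd³) = 1.0636 × 463.71 = 493.22 MPa
Goodman: 1/n_f = τ_a/S_se + τ_m/S_su = 416.15/513 + 493.22/1250 = 0.81120 + 0.39457 = 1.2058
n_f = 1/1.2058 = 0.8293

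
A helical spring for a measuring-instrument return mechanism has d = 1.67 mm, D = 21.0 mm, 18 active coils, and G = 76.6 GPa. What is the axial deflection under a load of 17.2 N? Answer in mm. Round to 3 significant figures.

38.5 mm

k = Gd⁴/(8D³N_a) = (76.6×10³)(1.67⁴)/(8·21.0³·18) = 0.44676 N/mm
δ = F/k = 17.2 / 0.44676 = 38.499 mm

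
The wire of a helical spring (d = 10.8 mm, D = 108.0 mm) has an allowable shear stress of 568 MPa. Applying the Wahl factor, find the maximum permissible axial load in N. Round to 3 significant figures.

2270 N

C = D/d = 108.0/10.8 = 10.0000
K_W = (4C−1)/(4C−4) + 0.615/C = 39.000/36.000 + 0.0615 = 1.1448
τ_max = K·8FD/(πd³) → F_max = τ_allow·πd³/(8DK)
F_max = 568·π·10.8³/(8·108.0·1.1448) = 2.2479e+06/989.14 = 2272.6 N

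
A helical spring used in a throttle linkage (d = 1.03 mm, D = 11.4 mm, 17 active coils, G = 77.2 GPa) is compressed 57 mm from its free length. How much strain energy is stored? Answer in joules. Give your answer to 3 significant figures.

0.701 J

k = Gd⁴/(8D³N_a) = (77.2×10³)(1.03⁴)/(8·11.4³·17) = 0.43123 N/mm
U = ½kδ² = 0.5 × 0.43123 × 57² = 700.54 N·mm = 0.70054 J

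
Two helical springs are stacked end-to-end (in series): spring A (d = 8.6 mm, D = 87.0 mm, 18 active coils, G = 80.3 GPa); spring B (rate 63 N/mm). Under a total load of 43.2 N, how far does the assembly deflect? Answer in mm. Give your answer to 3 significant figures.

k_A = Gd⁴/(8D³N_a) = (80.3×10³)(8.6⁴)/(8·87.0³·18) = 4.6322 N/mm
Series: 1/k_eq = 1/4.6322 + 1/63 = 0.23175; k_eq = 4.315 N/mm
δ = F/k_eq = 43.2/4.315 = 10.012 mm

10.0 mm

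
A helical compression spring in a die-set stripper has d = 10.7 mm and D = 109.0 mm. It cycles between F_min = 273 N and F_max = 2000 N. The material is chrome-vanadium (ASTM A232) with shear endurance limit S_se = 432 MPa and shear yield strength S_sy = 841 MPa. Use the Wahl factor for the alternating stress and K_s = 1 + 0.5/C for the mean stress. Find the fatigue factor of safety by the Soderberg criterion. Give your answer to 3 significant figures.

C = D/d = 109.0/10.7 = 10.1869; K_W = (4C−1)/(4C−4)+0.615/C = 1.1420; K_s = 1+0.5/C = 1.0491
F_a = (F_max−F_min)/2 = 863.5 N; F_m = (F_max+F_min)/2 = 1136.5 N
τ_a = K_W·8F_aD/(πd³) = 1.1420 × 195.65 = 223.43 MPa
τ_m = K_s·8F_mD/(πd³) = 1.0491 × 257.5 = 270.14 MPa
Soderberg: 1/n_f = τ_a/S_se + τ_m/S_sy = 223.43/432 + 270.14/841 = 0.51721 + 0.32122 = 0.83842
n_f = 1/0.83842 = 1.193

1.19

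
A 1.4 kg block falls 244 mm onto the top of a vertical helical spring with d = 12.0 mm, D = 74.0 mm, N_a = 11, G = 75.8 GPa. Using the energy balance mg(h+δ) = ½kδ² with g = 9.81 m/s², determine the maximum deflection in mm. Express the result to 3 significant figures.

12.6 mm

k = Gd⁴/(8D³N_a) = (75.8×10³)(12.0⁴)/(8·74.0³·11) = 44.077 N/mm
W = mg = 1.4 × 9.81 = 13.734 N
½kδ² − Wδ − Wh = 0 → δ = (W + √(W² + 2kWh))/k
δ = (13.734 + √(188.62 + 295415))/44.077 = (13.734 + 543.69)/44.077 = 12.647 mm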